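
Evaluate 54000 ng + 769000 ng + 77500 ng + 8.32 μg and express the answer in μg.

In μg:
  54000 ng = 54000 × 10^-3 μg = 54
  769000 ng = 769000 × 10^-3 μg = 769
  77500 ng = 77500 × 10^-3 μg = 77.5
  8.32 μg → 8.32
Sum: 54 + 769 + 77.5 + 8.32 = 908.82

908.82 μg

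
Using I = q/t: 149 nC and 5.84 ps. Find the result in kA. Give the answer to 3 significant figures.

25.5 kA

(149 × 10^-9) / (5.84 × 10^-12) = 25.514 × 10^3 A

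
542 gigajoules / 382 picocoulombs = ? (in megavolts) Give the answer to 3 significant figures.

(542 × 10⁹) / (382 × 10⁻¹²) = 1.4188 × 10²¹ V

1420000000000000 megavolts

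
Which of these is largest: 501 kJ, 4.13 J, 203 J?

501 kJ

501 kJ = 501000 J
4.13 J = 4.13 J
203 J = 203 J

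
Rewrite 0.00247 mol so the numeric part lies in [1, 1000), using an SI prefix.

2.47 mmol

= 2.47e-3 mol; 1e-3 is milli.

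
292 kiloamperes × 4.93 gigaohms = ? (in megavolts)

1439560000 megavolts

292 × 10^3 × 4.93 × 10^9 = 1439.56 × 10^12 V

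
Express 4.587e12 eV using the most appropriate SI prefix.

= 4.587e12 eV; 1e12 is tera.

4.587 TeV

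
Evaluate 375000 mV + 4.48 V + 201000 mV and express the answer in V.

In V:
  375000 mV = 375000 × 10⁻³ V = 375
  4.48 V → 4.48
  201000 mV = 201000 × 10⁻³ V = 201
Sum: 375 + 4.48 + 201 = 580.48

580.48 V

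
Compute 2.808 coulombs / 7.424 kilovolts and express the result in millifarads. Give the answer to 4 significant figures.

(2.808) / (7.424 × 10^3) = 0.378233 × 10^-3 F

0.3782 millifarads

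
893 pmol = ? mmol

pico = 1e-12, milli = 1e-3; factor is 1e-9.
893 × 1e-9 = 0.000000893

0.000000893 mmol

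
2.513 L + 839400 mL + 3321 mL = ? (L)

845.234 L

In L:
  2.513 L → 2.513
  839400 mL = 839400e-3 L = 839.4
  3321 mL = 3321e-3 L = 3.321
Sum: 2.513 + 839.4 + 3.321 = 845.234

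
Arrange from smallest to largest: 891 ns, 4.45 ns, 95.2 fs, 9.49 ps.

891 ns = 0.000000891 s
4.45 ns = 0.00000000445 s
95.2 fs = 0.0000000000000952 s
9.49 ps = 0.00000000000949 s

95.2 fs < 9.49 ps < 4.45 ns < 891 ns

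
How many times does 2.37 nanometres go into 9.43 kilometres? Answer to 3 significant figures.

(9.43 × 10³) / (2.37 × 10⁻⁹) = 3.979 × 10¹²

3980000000000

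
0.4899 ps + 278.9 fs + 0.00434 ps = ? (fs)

773.14 fs

In fs:
  0.4899 ps = 0.4899 × 10³ fs = 489.9
  278.9 fs → 278.9
  0.00434 ps = 0.00434 × 10³ fs = 4.34
Sum: 489.9 + 278.9 + 4.34 = 773.14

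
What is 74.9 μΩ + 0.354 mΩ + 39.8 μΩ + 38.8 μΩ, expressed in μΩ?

In μΩ:
  74.9 μΩ → 74.9
  0.354 mΩ = 0.354 × 10^3 μΩ = 354
  39.8 μΩ → 39.8
  38.8 μΩ → 38.8
Sum: 74.9 + 354 + 39.8 + 38.8 = 507.5

507.5 μΩ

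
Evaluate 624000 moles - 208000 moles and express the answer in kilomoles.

In kilomoles:
  624000 moles = 624000 × 10⁻³ kilomoles = 624
  208000 moles = 208000 × 10⁻³ kilomoles = 208
Difference: 624 - 208 = 416

416 kilomoles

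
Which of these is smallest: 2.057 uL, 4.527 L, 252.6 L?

2.057 uL

2.057 uL = 0.000002057 L
4.527 L = 4.527 L
252.6 L = 252.6 L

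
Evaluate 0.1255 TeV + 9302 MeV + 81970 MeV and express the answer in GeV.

216.772 GeV

In GeV:
  0.1255 TeV = 0.1255e3 GeV = 125.5
  9302 MeV = 9302e-3 GeV = 9.302
  81970 MeV = 81970e-3 GeV = 81.97
Sum: 125.5 + 9.302 + 81.97 = 216.772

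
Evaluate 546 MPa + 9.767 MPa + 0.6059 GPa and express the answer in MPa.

1161.667 MPa

In MPa:
  546 MPa → 546
  9.767 MPa → 9.767
  0.6059 GPa = 0.6059 × 10³ MPa = 605.9
Sum: 546 + 9.767 + 605.9 = 1161.667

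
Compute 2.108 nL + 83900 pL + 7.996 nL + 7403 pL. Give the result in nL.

In nL:
  2.108 nL → 2.108
  83900 pL = 83900 × 10⁻³ nL = 83.9
  7.996 nL → 7.996
  7403 pL = 7403 × 10⁻³ nL = 7.403
Sum: 2.108 + 83.9 + 7.996 + 7.403 = 101.407

101.407 nL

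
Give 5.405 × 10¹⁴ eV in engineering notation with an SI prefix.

540.5 TeV

= 540.5 × 10¹² eV; 10¹² is tera.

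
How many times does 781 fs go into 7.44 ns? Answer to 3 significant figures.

9530

(7.44 × 10⁻⁹) / (781 × 10⁻¹⁵) = 0.009526 × 10⁶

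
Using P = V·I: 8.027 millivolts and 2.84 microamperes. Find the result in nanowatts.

8.027e-3 × 2.84e-6 = 22.79668e-9 W

22.79668 nanowatts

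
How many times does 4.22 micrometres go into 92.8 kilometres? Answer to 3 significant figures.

22000000000

(92.8 × 10^3) / (4.22 × 10^-6) = 21.99 × 10^9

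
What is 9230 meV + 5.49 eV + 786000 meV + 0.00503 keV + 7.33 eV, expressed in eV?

In eV:
  9230 meV = 9230 × 10⁻³ eV = 9.23
  5.49 eV → 5.49
  786000 meV = 786000 × 10⁻³ eV = 786
  0.00503 keV = 0.00503 × 10³ eV = 5.03
  7.33 eV → 7.33
Sum: 9.23 + 5.49 + 786 + 5.03 + 7.33 = 813.08

813.08 eV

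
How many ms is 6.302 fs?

femto = 10^-15, milli = 10^-3; factor is 10^-12.
6.302 × 10^-12 = 0.000000000006302

0.000000000006302 ms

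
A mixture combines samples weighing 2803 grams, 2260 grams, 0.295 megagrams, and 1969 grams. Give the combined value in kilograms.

302.032 kilograms

In kilograms:
  2803 grams = 2803e-3 kilograms = 2.803
  2260 grams = 2260e-3 kilograms = 2.26
  0.295 megagrams = 0.295e3 kilograms = 295
  1969 grams = 1969e-3 kilograms = 1.969
Sum: 2.803 + 2.26 + 295 + 1.969 = 302.032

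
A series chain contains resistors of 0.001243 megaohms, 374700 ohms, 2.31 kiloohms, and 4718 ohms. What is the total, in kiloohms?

382.971 kiloohms

In kiloohms:
  0.001243 megaohms = 0.001243e3 kiloohms = 1.243
  374700 ohms = 374700e-3 kiloohms = 374.7
  2.31 kiloohms → 2.31
  4718 ohms = 4718e-3 kiloohms = 4.718
Sum: 1.243 + 374.7 + 2.31 + 4.718 = 382.971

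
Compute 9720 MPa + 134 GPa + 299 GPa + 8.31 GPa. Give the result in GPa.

451.03 GPa

In GPa:
  9720 MPa = 9720e-3 GPa = 9.72
  134 GPa → 134
  299 GPa → 299
  8.31 GPa → 8.31
Sum: 9.72 + 134 + 299 + 8.31 = 451.03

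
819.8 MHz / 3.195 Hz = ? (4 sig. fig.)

256600000

(819.8e6) / (3.195) = 256.59e6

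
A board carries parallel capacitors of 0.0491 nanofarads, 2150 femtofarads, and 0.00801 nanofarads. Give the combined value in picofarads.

59.26 picofarads

In picofarads:
  0.0491 nanofarads = 0.0491 × 10³ picofarads = 49.1
  2150 femtofarads = 2150 × 10⁻³ picofarads = 2.15
  0.00801 nanofarads = 0.00801 × 10³ picofarads = 8.01
Sum: 49.1 + 2.15 + 8.01 = 59.26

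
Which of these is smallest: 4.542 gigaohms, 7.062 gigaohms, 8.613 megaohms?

8.613 megaohms

4.542 gigaohms = 4542000000 ohms
7.062 gigaohms = 7062000000 ohms
8.613 megaohms = 8613000 ohms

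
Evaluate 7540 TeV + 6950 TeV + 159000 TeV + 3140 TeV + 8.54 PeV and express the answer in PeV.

185.17 PeV

In PeV:
  7540 TeV = 7540 × 10^-3 PeV = 7.54
  6950 TeV = 6950 × 10^-3 PeV = 6.95
  159000 TeV = 159000 × 10^-3 PeV = 159
  3140 TeV = 3140 × 10^-3 PeV = 3.14
  8.54 PeV → 8.54
Sum: 7.54 + 6.95 + 159 + 3.14 + 8.54 = 185.17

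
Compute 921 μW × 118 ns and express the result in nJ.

921 × 10⁻⁶ × 118 × 10⁻⁹ = 108678 × 10⁻¹⁵ J

0.108678 nJ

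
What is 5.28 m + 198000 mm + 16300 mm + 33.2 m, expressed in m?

In m:
  5.28 m → 5.28
  198000 mm = 198000e-3 m = 198
  16300 mm = 16300e-3 m = 16.3
  33.2 m → 33.2
Sum: 5.28 + 198 + 16.3 + 33.2 = 252.78

252.78 m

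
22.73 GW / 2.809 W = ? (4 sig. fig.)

8092000000

(22.73 × 10^9) / (2.809) = 8.0918 × 10^9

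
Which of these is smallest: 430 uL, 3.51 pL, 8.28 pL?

430 uL = 0.00043 L
3.51 pL = 0.00000000000351 L
8.28 pL = 0.00000000000828 L

3.51 pL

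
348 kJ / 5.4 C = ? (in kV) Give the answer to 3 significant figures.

64.4 kV

(348 × 10^3) / (5.4) = 64.444 × 10^3 V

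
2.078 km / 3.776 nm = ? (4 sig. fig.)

550300000000

(2.078e3) / (3.776e-9) = 0.55032e12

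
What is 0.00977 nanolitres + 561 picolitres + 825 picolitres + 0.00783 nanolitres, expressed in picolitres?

1403.6 picolitres

In picolitres:
  0.00977 nanolitres = 0.00977e3 picolitres = 9.77
  561 picolitres → 561
  825 picolitres → 825
  0.00783 nanolitres = 0.00783e3 picolitres = 7.83
Sum: 9.77 + 561 + 825 + 7.83 = 1403.6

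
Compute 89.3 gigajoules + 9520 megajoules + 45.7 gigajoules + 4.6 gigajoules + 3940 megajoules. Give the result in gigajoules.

In gigajoules:
  89.3 gigajoules → 89.3
  9520 megajoules = 9520 × 10^-3 gigajoules = 9.52
  45.7 gigajoules → 45.7
  4.6 gigajoules → 4.6
  3940 megajoules = 3940 × 10^-3 gigajoules = 3.94
Sum: 89.3 + 9.52 + 45.7 + 4.6 + 3.94 = 153.06

153.06 gigajoules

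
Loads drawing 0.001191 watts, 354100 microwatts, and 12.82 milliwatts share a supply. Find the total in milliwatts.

368.111 milliwatts

In milliwatts:
  0.001191 watts = 0.001191 × 10³ milliwatts = 1.191
  354100 microwatts = 354100 × 10⁻³ milliwatts = 354.1
  12.82 milliwatts → 12.82
Sum: 1.191 + 354.1 + 12.82 = 368.111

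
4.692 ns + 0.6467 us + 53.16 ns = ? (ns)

In ns:
  4.692 ns → 4.692
  0.6467 us = 0.6467e3 ns = 646.7
  53.16 ns → 53.16
Sum: 4.692 + 646.7 + 53.16 = 704.552

704.552 ns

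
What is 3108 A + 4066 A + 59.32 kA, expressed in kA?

In kA:
  3108 A = 3108 × 10⁻³ kA = 3.108
  4066 A = 4066 × 10⁻³ kA = 4.066
  59.32 kA → 59.32
Sum: 3.108 + 4.066 + 59.32 = 66.494

66.494 kA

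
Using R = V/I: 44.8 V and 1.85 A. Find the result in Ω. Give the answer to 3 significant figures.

(44.8) / (1.85) = 24.216 Ω

24.2 Ω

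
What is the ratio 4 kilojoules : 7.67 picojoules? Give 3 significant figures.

522000000000000

(4e3) / (7.67e-12) = 0.5215e15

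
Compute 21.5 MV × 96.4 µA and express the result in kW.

21.5 × 10^6 × 96.4 × 10^-6 = 2072.6 W

2.0726 kW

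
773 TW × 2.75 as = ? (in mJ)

773 × 10^12 × 2.75 × 10^-18 = 2125.75 × 10^-6 J

2.12575 mJ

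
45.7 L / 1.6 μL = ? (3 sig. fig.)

(45.7) / (1.6 × 10^-6) = 28.56 × 10^6

28600000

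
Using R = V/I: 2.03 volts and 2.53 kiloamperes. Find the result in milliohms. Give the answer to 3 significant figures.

0.802 milliohms

(2.03) / (2.53e3) = 0.80237e-3 Ω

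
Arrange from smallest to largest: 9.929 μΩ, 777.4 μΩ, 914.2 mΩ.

9.929 μΩ < 777.4 μΩ < 914.2 mΩ

9.929 μΩ = 0.000009929 Ω
777.4 μΩ = 0.0007774 Ω
914.2 mΩ = 0.9142 Ω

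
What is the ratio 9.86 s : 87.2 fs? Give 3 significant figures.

113000000000000

(9.86) / (87.2 × 10⁻¹⁵) = 0.1131 × 10¹⁵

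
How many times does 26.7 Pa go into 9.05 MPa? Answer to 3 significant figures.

(9.05 × 10^6) / (26.7) = 0.339 × 10^6

339000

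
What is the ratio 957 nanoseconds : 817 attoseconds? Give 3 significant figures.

(957e-9) / (817e-18) = 1.171e9

1170000000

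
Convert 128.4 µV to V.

micro = 10^-6, (no prefix) = 10^0; factor is 10^-6.
128.4 × 10^-6 = 0.0001284

0.0001284 V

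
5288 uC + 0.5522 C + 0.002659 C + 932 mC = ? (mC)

In mC:
  5288 uC = 5288 × 10^-3 mC = 5.288
  0.5522 C = 0.5522 × 10^3 mC = 552.2
  0.002659 C = 0.002659 × 10^3 mC = 2.659
  932 mC → 932
Sum: 5.288 + 552.2 + 2.659 + 932 = 1492.147

1492.147 mC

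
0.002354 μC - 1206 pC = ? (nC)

In nC:
  0.002354 μC = 0.002354 × 10³ nC = 2.354
  1206 pC = 1206 × 10⁻³ nC = 1.206
Difference: 2.354 - 1.206 = 1.148

1.148 nC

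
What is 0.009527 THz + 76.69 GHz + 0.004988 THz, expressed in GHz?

In GHz:
  0.009527 THz = 0.009527 × 10^3 GHz = 9.527
  76.69 GHz → 76.69
  0.004988 THz = 0.004988 × 10^3 GHz = 4.988
Sum: 9.527 + 76.69 + 4.988 = 91.205

91.205 GHz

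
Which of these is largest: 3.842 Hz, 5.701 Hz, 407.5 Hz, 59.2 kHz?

59.2 kHz

3.842 Hz = 3.842 Hz
5.701 Hz = 5.701 Hz
407.5 Hz = 407.5 Hz
59.2 kHz = 59200 Hz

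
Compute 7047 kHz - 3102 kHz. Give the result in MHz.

In MHz:
  7047 kHz = 7047 × 10⁻³ MHz = 7.047
  3102 kHz = 3102 × 10⁻³ MHz = 3.102
Difference: 7.047 - 3.102 = 3.945

3.945 MHz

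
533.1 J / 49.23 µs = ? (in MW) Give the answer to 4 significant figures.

10.83 MW

(533.1) / (49.23 × 10⁻⁶) = 10.8288 × 10⁶ W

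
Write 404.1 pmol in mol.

0.0000000004041 mol

pico = 10^-12, (no prefix) = 10^0; factor is 10^-12.
404.1 × 10^-12 = 0.0000000004041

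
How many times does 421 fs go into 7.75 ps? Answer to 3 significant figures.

18.4

(7.75 × 10^-12) / (421 × 10^-15) = 0.01841 × 10^3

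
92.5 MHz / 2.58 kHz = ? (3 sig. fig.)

35900

(92.5 × 10^6) / (2.58 × 10^3) = 35.85 × 10^3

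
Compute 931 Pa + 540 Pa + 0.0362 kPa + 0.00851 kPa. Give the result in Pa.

1515.71 Pa

In Pa:
  931 Pa → 931
  540 Pa → 540
  0.0362 kPa = 0.0362 × 10^3 Pa = 36.2
  0.00851 kPa = 0.00851 × 10^3 Pa = 8.51
Sum: 931 + 540 + 36.2 + 8.51 = 1515.71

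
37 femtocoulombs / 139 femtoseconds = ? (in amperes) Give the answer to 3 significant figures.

0.266 amperes

(37 × 10⁻¹⁵) / (139 × 10⁻¹⁵) = 0.26619 A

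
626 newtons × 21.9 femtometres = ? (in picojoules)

13.7094 picojoules

626 × 21.9 × 10^-15 = 13709.4 × 10^-15 J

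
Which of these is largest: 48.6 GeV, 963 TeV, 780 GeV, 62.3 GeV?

963 TeV

48.6 GeV = 48600000000 eV
963 TeV = 963000000000000 eV
780 GeV = 780000000000 eV
62.3 GeV = 62300000000 eV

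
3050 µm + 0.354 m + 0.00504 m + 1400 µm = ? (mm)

363.49 mm

In mm:
  3050 µm = 3050 × 10^-3 mm = 3.05
  0.354 m = 0.354 × 10^3 mm = 354
  0.00504 m = 0.00504 × 10^3 mm = 5.04
  1400 µm = 1400 × 10^-3 mm = 1.4
Sum: 3.05 + 354 + 5.04 + 1.4 = 363.49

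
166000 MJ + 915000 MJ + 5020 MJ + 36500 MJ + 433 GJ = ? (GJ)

1555.52 GJ

In GJ:
  166000 MJ = 166000e-3 GJ = 166
  915000 MJ = 915000e-3 GJ = 915
  5020 MJ = 5020e-3 GJ = 5.02
  36500 MJ = 36500e-3 GJ = 36.5
  433 GJ → 433
Sum: 166 + 915 + 5.02 + 36.5 + 433 = 1555.52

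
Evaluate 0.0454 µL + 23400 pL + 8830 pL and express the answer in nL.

In nL:
  0.0454 µL = 0.0454e3 nL = 45.4
  23400 pL = 23400e-3 nL = 23.4
  8830 pL = 8830e-3 nL = 8.83
Sum: 45.4 + 23.4 + 8.83 = 77.63

77.63 nL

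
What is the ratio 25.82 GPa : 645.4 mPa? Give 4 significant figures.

(25.82 × 10⁹) / (645.4 × 10⁻³) = 0.040006 × 10¹²

40010000000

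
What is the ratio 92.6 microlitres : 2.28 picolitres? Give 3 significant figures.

40600000

(92.6 × 10⁻⁶) / (2.28 × 10⁻¹²) = 40.61 × 10⁶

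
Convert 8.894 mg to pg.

milli = 1e-3, pico = 1e-12; factor is 1e9.
8.894 × 1e9 = 8894000000

8894000000 pg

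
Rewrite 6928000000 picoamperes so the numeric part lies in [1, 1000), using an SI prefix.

6.928 milliamperes

= 6.928e-3 amperes; 1e-3 is milli.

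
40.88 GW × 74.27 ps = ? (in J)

3.0361576 J

40.88e9 × 74.27e-12 = 3036.1576e-3 J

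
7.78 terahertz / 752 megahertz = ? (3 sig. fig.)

10300

(7.78 × 10¹²) / (752 × 10⁶) = 0.01035 × 10⁶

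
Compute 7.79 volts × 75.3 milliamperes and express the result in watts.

7.79 × 75.3e-3 = 586.587e-3 W

0.586587 watts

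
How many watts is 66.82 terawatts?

tera = 10¹², (no prefix) = 10⁰; factor is 10¹².
66.82 × 10¹² = 66820000000000

66820000000000 watts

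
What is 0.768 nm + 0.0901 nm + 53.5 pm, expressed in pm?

911.6 pm

In pm:
  0.768 nm = 0.768 × 10³ pm = 768
  0.0901 nm = 0.0901 × 10³ pm = 90.1
  53.5 pm → 53.5
Sum: 768 + 90.1 + 53.5 = 911.6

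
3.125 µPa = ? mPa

0.003125 mPa

micro = 10^-6, milli = 10^-3; factor is 10^-3.
3.125 × 10^-3 = 0.003125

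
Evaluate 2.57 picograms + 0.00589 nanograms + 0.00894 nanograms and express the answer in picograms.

In picograms:
  2.57 picograms → 2.57
  0.00589 nanograms = 0.00589e3 picograms = 5.89
  0.00894 nanograms = 0.00894e3 picograms = 8.94
Sum: 2.57 + 5.89 + 8.94 = 17.4

17.4 picograms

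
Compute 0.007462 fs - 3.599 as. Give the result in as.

In as:
  0.007462 fs = 0.007462 × 10³ as = 7.462
  3.599 as → 3.599
Difference: 7.462 - 3.599 = 3.863

3.863 as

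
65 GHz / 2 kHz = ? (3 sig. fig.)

(65 × 10^9) / (2 × 10^3) = 32.5 × 10^6

32500000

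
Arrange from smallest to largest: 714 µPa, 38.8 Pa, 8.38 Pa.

714 µPa < 8.38 Pa < 38.8 Pa

714 µPa = 0.000714 Pa
38.8 Pa = 38.8 Pa
8.38 Pa = 8.38 Pa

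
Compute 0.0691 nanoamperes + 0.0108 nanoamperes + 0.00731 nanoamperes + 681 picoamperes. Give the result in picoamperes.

In picoamperes:
  0.0691 nanoamperes = 0.0691 × 10³ picoamperes = 69.1
  0.0108 nanoamperes = 0.0108 × 10³ picoamperes = 10.8
  0.00731 nanoamperes = 0.00731 × 10³ picoamperes = 7.31
  681 picoamperes → 681
Sum: 69.1 + 10.8 + 7.31 + 681 = 768.21

768.21 picoamperes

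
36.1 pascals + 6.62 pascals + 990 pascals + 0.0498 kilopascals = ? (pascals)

1082.52 pascals

In pascals:
  36.1 pascals → 36.1
  6.62 pascals → 6.62
  990 pascals → 990
  0.0498 kilopascals = 0.0498e3 pascals = 49.8
Sum: 36.1 + 6.62 + 990 + 49.8 = 1082.52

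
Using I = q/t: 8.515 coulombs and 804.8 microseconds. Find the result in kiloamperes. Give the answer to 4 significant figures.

10.58 kiloamperes

(8.515) / (804.8 × 10^-6) = 0.0105803 × 10^6 A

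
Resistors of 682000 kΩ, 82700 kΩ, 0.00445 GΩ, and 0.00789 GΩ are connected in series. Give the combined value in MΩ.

In MΩ:
  682000 kΩ = 682000 × 10^-3 MΩ = 682
  82700 kΩ = 82700 × 10^-3 MΩ = 82.7
  0.00445 GΩ = 0.00445 × 10^3 MΩ = 4.45
  0.00789 GΩ = 0.00789 × 10^3 MΩ = 7.89
Sum: 682 + 82.7 + 4.45 + 7.89 = 777.04

777.04 MΩ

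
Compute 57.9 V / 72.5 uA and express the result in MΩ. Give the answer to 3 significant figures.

(57.9) / (72.5 × 10^-6) = 0.79862 × 10^6 Ω

0.799 MΩ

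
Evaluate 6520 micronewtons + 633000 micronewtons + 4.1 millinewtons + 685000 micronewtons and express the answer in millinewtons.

1328.62 millinewtons

In millinewtons:
  6520 micronewtons = 6520 × 10⁻³ millinewtons = 6.52
  633000 micronewtons = 633000 × 10⁻³ millinewtons = 633
  4.1 millinewtons → 4.1
  685000 micronewtons = 685000 × 10⁻³ millinewtons = 685
Sum: 6.52 + 633 + 4.1 + 685 = 1328.62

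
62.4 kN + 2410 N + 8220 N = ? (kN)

73.03 kN

In kN:
  62.4 kN → 62.4
  2410 N = 2410 × 10⁻³ kN = 2.41
  8220 N = 8220 × 10⁻³ kN = 8.22
Sum: 62.4 + 2.41 + 8.22 = 73.03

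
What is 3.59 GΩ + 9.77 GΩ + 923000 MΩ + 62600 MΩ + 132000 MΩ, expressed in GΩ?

1130.96 GΩ

In GΩ:
  3.59 GΩ → 3.59
  9.77 GΩ → 9.77
  923000 MΩ = 923000e-3 GΩ = 923
  62600 MΩ = 62600e-3 GΩ = 62.6
  132000 MΩ = 132000e-3 GΩ = 132
Sum: 3.59 + 9.77 + 923 + 62.6 + 132 = 1130.96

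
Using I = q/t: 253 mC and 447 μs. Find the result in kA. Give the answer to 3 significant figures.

0.566 kA

(253e-3) / (447e-6) = 0.566e3 A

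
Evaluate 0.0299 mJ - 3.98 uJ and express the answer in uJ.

25.92 uJ

In uJ:
  0.0299 mJ = 0.0299 × 10^3 uJ = 29.9
  3.98 uJ → 3.98
Difference: 29.9 - 3.98 = 25.92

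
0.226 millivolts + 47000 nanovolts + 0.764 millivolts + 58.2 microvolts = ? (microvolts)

1095.2 microvolts

In microvolts:
  0.226 millivolts = 0.226 × 10³ microvolts = 226
  47000 nanovolts = 47000 × 10⁻³ microvolts = 47
  0.764 millivolts = 0.764 × 10³ microvolts = 764
  58.2 microvolts → 58.2
Sum: 226 + 47 + 764 + 58.2 = 1095.2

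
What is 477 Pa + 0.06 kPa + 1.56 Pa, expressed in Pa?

538.56 Pa

In Pa:
  477 Pa → 477
  0.06 kPa = 0.06e3 Pa = 60
  1.56 Pa → 1.56
Sum: 477 + 60 + 1.56 = 538.56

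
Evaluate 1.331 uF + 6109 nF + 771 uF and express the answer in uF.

778.44 uF

In uF:
  1.331 uF → 1.331
  6109 nF = 6109 × 10^-3 uF = 6.109
  771 uF → 771
Sum: 1.331 + 6.109 + 771 = 778.44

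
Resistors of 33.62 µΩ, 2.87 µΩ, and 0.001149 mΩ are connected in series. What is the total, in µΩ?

37.639 µΩ

In µΩ:
  33.62 µΩ → 33.62
  2.87 µΩ → 2.87
  0.001149 mΩ = 0.001149 × 10^3 µΩ = 1.149
Sum: 33.62 + 2.87 + 1.149 = 37.639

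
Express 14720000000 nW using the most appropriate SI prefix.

14.72 W

= 14.72 W; mantissa already in [1, 1000).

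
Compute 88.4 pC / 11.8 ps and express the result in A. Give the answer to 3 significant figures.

7.49 A

(88.4e-12) / (11.8e-12) = 7.4915 A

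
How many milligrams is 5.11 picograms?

pico = 10⁻¹², milli = 10⁻³; factor is 10⁻⁹.
5.11 × 10⁻⁹ = 0.00000000511

0.00000000511 milligrams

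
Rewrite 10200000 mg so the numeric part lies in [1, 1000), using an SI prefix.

10.2 kg

= 10.2e3 g; 1e3 is kilo.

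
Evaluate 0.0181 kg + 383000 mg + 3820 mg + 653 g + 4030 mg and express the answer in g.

1061.95 g

In g:
  0.0181 kg = 0.0181e3 g = 18.1
  383000 mg = 383000e-3 g = 383
  3820 mg = 3820e-3 g = 3.82
  653 g → 653
  4030 mg = 4030e-3 g = 4.03
Sum: 18.1 + 383 + 3.82 + 653 + 4.03 = 1061.95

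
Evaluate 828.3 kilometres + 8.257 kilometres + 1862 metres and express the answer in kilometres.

838.419 kilometres

In kilometres:
  828.3 kilometres → 828.3
  8.257 kilometres → 8.257
  1862 metres = 1862e-3 kilometres = 1.862
Sum: 828.3 + 8.257 + 1.862 = 838.419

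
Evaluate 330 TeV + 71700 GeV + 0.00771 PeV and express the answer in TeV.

In TeV:
  330 TeV → 330
  71700 GeV = 71700e-3 TeV = 71.7
  0.00771 PeV = 0.00771e3 TeV = 7.71
Sum: 330 + 71.7 + 7.71 = 409.41

409.41 TeV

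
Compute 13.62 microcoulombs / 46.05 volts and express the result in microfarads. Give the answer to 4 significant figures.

0.2958 microfarads

(13.62 × 10^-6) / (46.05) = 0.295765 × 10^-6 F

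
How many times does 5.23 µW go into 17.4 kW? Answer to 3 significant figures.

(17.4 × 10^3) / (5.23 × 10^-6) = 3.327 × 10^9

3330000000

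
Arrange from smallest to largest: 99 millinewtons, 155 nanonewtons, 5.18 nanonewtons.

99 millinewtons = 0.099 newtons
155 nanonewtons = 0.000000155 newtons
5.18 nanonewtons = 0.00000000518 newtons

5.18 nanonewtons < 155 nanonewtons < 99 millinewtons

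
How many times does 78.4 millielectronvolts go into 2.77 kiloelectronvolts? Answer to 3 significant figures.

35300

(2.77e3) / (78.4e-3) = 0.03533e6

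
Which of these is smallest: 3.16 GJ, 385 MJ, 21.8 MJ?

21.8 MJ

3.16 GJ = 3160000000 J
385 MJ = 385000000 J
21.8 MJ = 21800000 J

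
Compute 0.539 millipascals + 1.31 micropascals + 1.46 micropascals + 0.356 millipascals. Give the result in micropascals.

897.77 micropascals

In micropascals:
  0.539 millipascals = 0.539e3 micropascals = 539
  1.31 micropascals → 1.31
  1.46 micropascals → 1.46
  0.356 millipascals = 0.356e3 micropascals = 356
Sum: 539 + 1.31 + 1.46 + 356 = 897.77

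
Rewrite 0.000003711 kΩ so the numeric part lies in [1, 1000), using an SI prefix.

3.711 mΩ

= 3.711 × 10⁻³ Ω; 10⁻³ is milli.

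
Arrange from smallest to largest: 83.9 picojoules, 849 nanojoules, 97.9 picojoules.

83.9 picojoules = 0.0000000000839 joules
849 nanojoules = 0.000000849 joules
97.9 picojoules = 0.0000000000979 joules

83.9 picojoules < 97.9 picojoules < 849 nanojoules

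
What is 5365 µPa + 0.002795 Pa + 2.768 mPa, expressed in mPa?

10.928 mPa

In mPa:
  5365 µPa = 5365 × 10⁻³ mPa = 5.365
  0.002795 Pa = 0.002795 × 10³ mPa = 2.795
  2.768 mPa → 2.768
Sum: 5.365 + 2.795 + 2.768 = 10.928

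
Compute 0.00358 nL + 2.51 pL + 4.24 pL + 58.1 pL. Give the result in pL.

68.43 pL

In pL:
  0.00358 nL = 0.00358 × 10^3 pL = 3.58
  2.51 pL → 2.51
  4.24 pL → 4.24
  58.1 pL → 58.1
Sum: 3.58 + 2.51 + 4.24 + 58.1 = 68.43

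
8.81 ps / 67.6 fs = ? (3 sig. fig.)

(8.81e-12) / (67.6e-15) = 0.1303e3

130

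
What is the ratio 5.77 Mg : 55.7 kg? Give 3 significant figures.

(5.77 × 10⁶) / (55.7 × 10³) = 0.1036 × 10³

104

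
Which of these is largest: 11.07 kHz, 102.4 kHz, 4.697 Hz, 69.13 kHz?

102.4 kHz

11.07 kHz = 11070 Hz
102.4 kHz = 102400 Hz
4.697 Hz = 4.697 Hz
69.13 kHz = 69130 Hz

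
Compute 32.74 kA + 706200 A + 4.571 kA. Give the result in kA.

In kA:
  32.74 kA → 32.74
  706200 A = 706200e-3 kA = 706.2
  4.571 kA → 4.571
Sum: 32.74 + 706.2 + 4.571 = 743.511

743.511 kA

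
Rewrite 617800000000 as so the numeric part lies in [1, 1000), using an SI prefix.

= 617.8e-9 s; 1e-9 is nano.

617.8 ns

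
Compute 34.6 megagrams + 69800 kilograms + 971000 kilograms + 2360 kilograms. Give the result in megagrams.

1077.76 megagrams

In megagrams:
  34.6 megagrams → 34.6
  69800 kilograms = 69800 × 10⁻³ megagrams = 69.8
  971000 kilograms = 971000 × 10⁻³ megagrams = 971
  2360 kilograms = 2360 × 10⁻³ megagrams = 2.36
Sum: 34.6 + 69.8 + 971 + 2.36 = 1077.76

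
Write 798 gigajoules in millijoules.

798000000000000 millijoules

giga = 10⁹, milli = 10⁻³; factor is 10¹².
798 × 10¹² = 798000000000000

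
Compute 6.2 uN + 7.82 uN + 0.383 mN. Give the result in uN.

In uN:
  6.2 uN → 6.2
  7.82 uN → 7.82
  0.383 mN = 0.383 × 10^3 uN = 383
Sum: 6.2 + 7.82 + 383 = 397.02

397.02 uN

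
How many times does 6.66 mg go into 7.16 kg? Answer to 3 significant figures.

1080000

(7.16e3) / (6.66e-3) = 1.075e6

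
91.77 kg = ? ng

kilo = 10³, nano = 10⁻⁹; factor is 10¹².
91.77 × 10¹² = 91770000000000

91770000000000 ng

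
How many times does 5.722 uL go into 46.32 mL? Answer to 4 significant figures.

(46.32 × 10⁻³) / (5.722 × 10⁻⁶) = 8.0951 × 10³

8095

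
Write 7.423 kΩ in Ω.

kilo = 10³, (no prefix) = 10⁰; factor is 10³.
7.423 × 10³ = 7423

7423 Ω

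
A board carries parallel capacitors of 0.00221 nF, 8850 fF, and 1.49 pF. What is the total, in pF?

In pF:
  0.00221 nF = 0.00221 × 10³ pF = 2.21
  8850 fF = 8850 × 10⁻³ pF = 8.85
  1.49 pF → 1.49
Sum: 2.21 + 8.85 + 1.49 = 12.55

12.55 pF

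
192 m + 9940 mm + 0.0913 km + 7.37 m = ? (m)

300.61 m

In m:
  192 m → 192
  9940 mm = 9940 × 10^-3 m = 9.94
  0.0913 km = 0.0913 × 10^3 m = 91.3
  7.37 m → 7.37
Sum: 192 + 9.94 + 91.3 + 7.37 = 300.61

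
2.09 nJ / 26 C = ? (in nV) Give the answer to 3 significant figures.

(2.09 × 10⁻⁹) / (26) = 0.080385 × 10⁻⁹ V

0.0804 nV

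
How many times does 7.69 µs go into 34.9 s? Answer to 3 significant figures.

(34.9) / (7.69 × 10⁻⁶) = 4.538 × 10⁶

4540000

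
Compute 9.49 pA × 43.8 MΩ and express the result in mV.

0.415662 mV

9.49e-12 × 43.8e6 = 415.662e-6 V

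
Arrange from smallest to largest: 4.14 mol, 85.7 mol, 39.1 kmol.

4.14 mol < 85.7 mol < 39.1 kmol

4.14 mol = 4.14 mol
85.7 mol = 85.7 mol
39.1 kmol = 39100 mol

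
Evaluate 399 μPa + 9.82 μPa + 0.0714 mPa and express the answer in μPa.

In μPa:
  399 μPa → 399
  9.82 μPa → 9.82
  0.0714 mPa = 0.0714 × 10³ μPa = 71.4
Sum: 399 + 9.82 + 71.4 = 480.22

480.22 μPa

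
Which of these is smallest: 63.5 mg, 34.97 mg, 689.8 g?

63.5 mg = 0.0635 g
34.97 mg = 0.03497 g
689.8 g = 689.8 g

34.97 mg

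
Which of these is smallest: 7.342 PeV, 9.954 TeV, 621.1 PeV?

9.954 TeV

7.342 PeV = 7342000000000000 eV
9.954 TeV = 9954000000000 eV
621.1 PeV = 621100000000000000 eV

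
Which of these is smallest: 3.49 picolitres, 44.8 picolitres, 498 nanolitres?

3.49 picolitres

3.49 picolitres = 0.00000000000349 litres
44.8 picolitres = 0.0000000000448 litres
498 nanolitres = 0.000000498 litres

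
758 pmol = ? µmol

0.000758 µmol

pico = 1e-12, micro = 1e-6; factor is 1e-6.
758 × 1e-6 = 0.000758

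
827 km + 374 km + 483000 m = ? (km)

1684 km

In km:
  827 km → 827
  374 km → 374
  483000 m = 483000 × 10^-3 km = 483
Sum: 827 + 374 + 483 = 1684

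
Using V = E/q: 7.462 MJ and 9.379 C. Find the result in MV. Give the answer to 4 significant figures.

0.7956 MV

(7.462e6) / (9.379) = 0.795607e6 V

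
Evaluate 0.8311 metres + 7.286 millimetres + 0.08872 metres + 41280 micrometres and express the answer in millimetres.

968.386 millimetres

In millimetres:
  0.8311 metres = 0.8311e3 millimetres = 831.1
  7.286 millimetres → 7.286
  0.08872 metres = 0.08872e3 millimetres = 88.72
  41280 micrometres = 41280e-3 millimetres = 41.28
Sum: 831.1 + 7.286 + 88.72 + 41.28 = 968.386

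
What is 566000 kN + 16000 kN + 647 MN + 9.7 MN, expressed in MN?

In MN:
  566000 kN = 566000 × 10^-3 MN = 566
  16000 kN = 16000 × 10^-3 MN = 16
  647 MN → 647
  9.7 MN → 9.7
Sum: 566 + 16 + 647 + 9.7 = 1238.7

1238.7 MN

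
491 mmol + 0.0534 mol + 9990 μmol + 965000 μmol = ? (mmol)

In mmol:
  491 mmol → 491
  0.0534 mol = 0.0534 × 10³ mmol = 53.4
  9990 μmol = 9990 × 10⁻³ mmol = 9.99
  965000 μmol = 965000 × 10⁻³ mmol = 965
Sum: 491 + 53.4 + 9.99 + 965 = 1519.39

1519.39 mmol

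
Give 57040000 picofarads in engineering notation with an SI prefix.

57.04 microfarads

= 57.04e-6 farads; 1e-6 is micro.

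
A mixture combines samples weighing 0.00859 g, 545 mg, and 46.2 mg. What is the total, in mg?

In mg:
  0.00859 g = 0.00859 × 10^3 mg = 8.59
  545 mg → 545
  46.2 mg → 46.2
Sum: 8.59 + 545 + 46.2 = 599.79

599.79 mg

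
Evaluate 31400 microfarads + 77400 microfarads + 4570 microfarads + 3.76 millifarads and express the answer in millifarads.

In millifarads:
  31400 microfarads = 31400 × 10⁻³ millifarads = 31.4
  77400 microfarads = 77400 × 10⁻³ millifarads = 77.4
  4570 microfarads = 4570 × 10⁻³ millifarads = 4.57
  3.76 millifarads → 3.76
Sum: 31.4 + 77.4 + 4.57 + 3.76 = 117.13

117.13 millifarads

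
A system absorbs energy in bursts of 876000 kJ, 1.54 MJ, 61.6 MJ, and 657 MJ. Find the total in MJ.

In MJ:
  876000 kJ = 876000 × 10⁻³ MJ = 876
  1.54 MJ → 1.54
  61.6 MJ → 61.6
  657 MJ → 657
Sum: 876 + 1.54 + 61.6 + 657 = 1596.14

1596.14 MJ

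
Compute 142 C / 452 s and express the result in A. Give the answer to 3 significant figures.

(142) / (452) = 0.31416 A

0.314 A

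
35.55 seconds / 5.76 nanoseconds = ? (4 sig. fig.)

6172000000

(35.55) / (5.76 × 10⁻⁹) = 6.1719 × 10⁹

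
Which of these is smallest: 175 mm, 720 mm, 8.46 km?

175 mm = 0.175 m
720 mm = 0.72 m
8.46 km = 8460 m

175 mm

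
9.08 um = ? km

0.00000000908 km

micro = 10⁻⁶, kilo = 10³; factor is 10⁻⁹.
9.08 × 10⁻⁹ = 0.00000000908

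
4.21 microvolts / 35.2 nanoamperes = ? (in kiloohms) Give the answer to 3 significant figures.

(4.21e-6) / (35.2e-9) = 0.1196e3 Ω

0.120 kiloohms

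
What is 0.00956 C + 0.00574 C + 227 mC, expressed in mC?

242.3 mC

In mC:
  0.00956 C = 0.00956 × 10³ mC = 9.56
  0.00574 C = 0.00574 × 10³ mC = 5.74
  227 mC → 227
Sum: 9.56 + 5.74 + 227 = 242.3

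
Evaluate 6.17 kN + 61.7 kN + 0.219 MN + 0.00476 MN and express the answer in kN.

291.63 kN

In kN:
  6.17 kN → 6.17
  61.7 kN → 61.7
  0.219 MN = 0.219 × 10³ kN = 219
  0.00476 MN = 0.00476 × 10³ kN = 4.76
Sum: 6.17 + 61.7 + 219 + 4.76 = 291.63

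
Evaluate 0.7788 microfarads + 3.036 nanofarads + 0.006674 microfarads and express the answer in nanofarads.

In nanofarads:
  0.7788 microfarads = 0.7788e3 nanofarads = 778.8
  3.036 nanofarads → 3.036
  0.006674 microfarads = 0.006674e3 nanofarads = 6.674
Sum: 778.8 + 3.036 + 6.674 = 788.51

788.51 nanofarads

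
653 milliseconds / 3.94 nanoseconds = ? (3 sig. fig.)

(653 × 10^-3) / (3.94 × 10^-9) = 165.7 × 10^6

166000000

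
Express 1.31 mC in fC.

1310000000000 fC

milli = 10^-3, femto = 10^-15; factor is 10^12.
1.31 × 10^12 = 1310000000000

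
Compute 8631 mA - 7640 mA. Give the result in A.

0.991 A

In A:
  8631 mA = 8631 × 10⁻³ A = 8.631
  7640 mA = 7640 × 10⁻³ A = 7.64
Difference: 8.631 - 7.64 = 0.991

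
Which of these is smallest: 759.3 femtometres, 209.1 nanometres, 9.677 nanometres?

759.3 femtometres

759.3 femtometres = 0.0000000000007593 metres
209.1 nanometres = 0.0000002091 metres
9.677 nanometres = 0.000000009677 metres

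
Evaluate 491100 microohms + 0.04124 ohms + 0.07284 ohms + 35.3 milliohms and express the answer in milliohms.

In milliohms:
  491100 microohms = 491100e-3 milliohms = 491.1
  0.04124 ohms = 0.04124e3 milliohms = 41.24
  0.07284 ohms = 0.07284e3 milliohms = 72.84
  35.3 milliohms → 35.3
Sum: 491.1 + 41.24 + 72.84 + 35.3 = 640.48

640.48 milliohms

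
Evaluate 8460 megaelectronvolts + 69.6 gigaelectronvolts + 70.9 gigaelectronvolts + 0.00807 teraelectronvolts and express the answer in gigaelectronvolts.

157.03 gigaelectronvolts

In gigaelectronvolts:
  8460 megaelectronvolts = 8460e-3 gigaelectronvolts = 8.46
  69.6 gigaelectronvolts → 69.6
  70.9 gigaelectronvolts → 70.9
  0.00807 teraelectronvolts = 0.00807e3 gigaelectronvolts = 8.07
Sum: 8.46 + 69.6 + 70.9 + 8.07 = 157.03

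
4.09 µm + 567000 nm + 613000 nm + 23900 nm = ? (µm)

1207.99 µm

In µm:
  4.09 µm → 4.09
  567000 nm = 567000e-3 µm = 567
  613000 nm = 613000e-3 µm = 613
  23900 nm = 23900e-3 µm = 23.9
Sum: 4.09 + 567 + 613 + 23.9 = 1207.99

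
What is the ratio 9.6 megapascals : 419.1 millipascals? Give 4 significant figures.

(9.6 × 10⁶) / (419.1 × 10⁻³) = 0.022906 × 10⁹

22910000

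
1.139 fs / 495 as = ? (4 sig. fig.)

(1.139 × 10^-15) / (495 × 10^-18) = 0.002301 × 10^3

2.301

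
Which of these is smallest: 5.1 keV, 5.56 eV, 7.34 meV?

7.34 meV

5.1 keV = 5100 eV
5.56 eV = 5.56 eV
7.34 meV = 0.00734 eV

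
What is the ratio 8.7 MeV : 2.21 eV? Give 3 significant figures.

3940000

(8.7 × 10^6) / (2.21) = 3.937 × 10^6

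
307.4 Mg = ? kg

mega = 10^6, kilo = 10^3; factor is 10^3.
307.4 × 10^3 = 307400

307400 kg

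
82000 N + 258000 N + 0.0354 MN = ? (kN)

In kN:
  82000 N = 82000 × 10⁻³ kN = 82
  258000 N = 258000 × 10⁻³ kN = 258
  0.0354 MN = 0.0354 × 10³ kN = 35.4
Sum: 82 + 258 + 35.4 = 375.4

375.4 kN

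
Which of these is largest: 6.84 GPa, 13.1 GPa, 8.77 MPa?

6.84 GPa = 6840000000 Pa
13.1 GPa = 13100000000 Pa
8.77 MPa = 8770000 Pa

13.1 GPa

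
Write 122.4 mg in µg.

milli = 1e-3, micro = 1e-6; factor is 1e3.
122.4 × 1e3 = 122400

122400 µg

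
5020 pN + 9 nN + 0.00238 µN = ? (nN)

In nN:
  5020 pN = 5020 × 10^-3 nN = 5.02
  9 nN → 9
  0.00238 µN = 0.00238 × 10^3 nN = 2.38
Sum: 5.02 + 9 + 2.38 = 16.4

16.4 nN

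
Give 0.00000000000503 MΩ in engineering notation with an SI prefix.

= 5.03 × 10⁻⁶ Ω; 10⁻⁶ is micro.

5.03 µΩ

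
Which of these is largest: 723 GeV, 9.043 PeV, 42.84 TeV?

723 GeV = 723000000000 eV
9.043 PeV = 9043000000000000 eV
42.84 TeV = 42840000000000 eV

9.043 PeV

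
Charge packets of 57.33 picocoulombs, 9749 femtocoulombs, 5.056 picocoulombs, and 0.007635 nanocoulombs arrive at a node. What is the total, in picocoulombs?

79.77 picocoulombs

In picocoulombs:
  57.33 picocoulombs → 57.33
  9749 femtocoulombs = 9749 × 10^-3 picocoulombs = 9.749
  5.056 picocoulombs → 5.056
  0.007635 nanocoulombs = 0.007635 × 10^3 picocoulombs = 7.635
Sum: 57.33 + 9.749 + 5.056 + 7.635 = 79.77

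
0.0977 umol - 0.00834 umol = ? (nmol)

In nmol:
  0.0977 umol = 0.0977 × 10^3 nmol = 97.7
  0.00834 umol = 0.00834 × 10^3 nmol = 8.34
Difference: 97.7 - 8.34 = 89.36

89.36 nmol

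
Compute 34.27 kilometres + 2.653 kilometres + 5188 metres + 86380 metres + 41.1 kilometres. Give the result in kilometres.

169.591 kilometres

In kilometres:
  34.27 kilometres → 34.27
  2.653 kilometres → 2.653
  5188 metres = 5188e-3 kilometres = 5.188
  86380 metres = 86380e-3 kilometres = 86.38
  41.1 kilometres → 41.1
Sum: 34.27 + 2.653 + 5.188 + 86.38 + 41.1 = 169.591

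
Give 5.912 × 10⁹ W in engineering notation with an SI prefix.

5.912 GW

= 5.912 × 10⁹ W; 10⁹ is giga.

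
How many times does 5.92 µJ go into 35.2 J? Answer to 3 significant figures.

(35.2) / (5.92 × 10^-6) = 5.946 × 10^6

5950000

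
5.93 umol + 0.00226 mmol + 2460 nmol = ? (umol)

In umol:
  5.93 umol → 5.93
  0.00226 mmol = 0.00226e3 umol = 2.26
  2460 nmol = 2460e-3 umol = 2.46
Sum: 5.93 + 2.26 + 2.46 = 10.65

10.65 umol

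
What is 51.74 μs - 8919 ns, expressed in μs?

42.821 μs

In μs:
  51.74 μs → 51.74
  8919 ns = 8919 × 10^-3 μs = 8.919
Difference: 51.74 - 8.919 = 42.821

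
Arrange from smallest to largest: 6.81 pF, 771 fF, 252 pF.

771 fF < 6.81 pF < 252 pF

6.81 pF = 0.00000000000681 F
771 fF = 0.000000000000771 F
252 pF = 0.000000000252 F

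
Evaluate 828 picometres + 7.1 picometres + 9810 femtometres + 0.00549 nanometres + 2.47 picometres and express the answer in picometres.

852.87 picometres

In picometres:
  828 picometres → 828
  7.1 picometres → 7.1
  9810 femtometres = 9810 × 10^-3 picometres = 9.81
  0.00549 nanometres = 0.00549 × 10^3 picometres = 5.49
  2.47 picometres → 2.47
Sum: 828 + 7.1 + 9.81 + 5.49 + 2.47 = 852.87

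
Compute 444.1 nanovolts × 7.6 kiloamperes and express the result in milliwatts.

3.37516 milliwatts

444.1 × 10⁻⁹ × 7.6 × 10³ = 3375.16 × 10⁻⁶ W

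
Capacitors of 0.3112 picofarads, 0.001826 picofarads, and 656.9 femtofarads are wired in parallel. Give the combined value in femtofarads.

In femtofarads:
  0.3112 picofarads = 0.3112e3 femtofarads = 311.2
  0.001826 picofarads = 0.001826e3 femtofarads = 1.826
  656.9 femtofarads → 656.9
Sum: 311.2 + 1.826 + 656.9 = 969.926

969.926 femtofarads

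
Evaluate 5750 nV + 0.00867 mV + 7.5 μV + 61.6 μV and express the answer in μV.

83.52 μV

In μV:
  5750 nV = 5750 × 10^-3 μV = 5.75
  0.00867 mV = 0.00867 × 10^3 μV = 8.67
  7.5 μV → 7.5
  61.6 μV → 61.6
Sum: 5.75 + 8.67 + 7.5 + 61.6 = 83.52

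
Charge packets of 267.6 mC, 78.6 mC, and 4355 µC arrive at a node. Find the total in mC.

350.555 mC

In mC:
  267.6 mC → 267.6
  78.6 mC → 78.6
  4355 µC = 4355 × 10^-3 mC = 4.355
Sum: 267.6 + 78.6 + 4.355 = 350.555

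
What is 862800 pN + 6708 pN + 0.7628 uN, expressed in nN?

1632.308 nN

In nN:
  862800 pN = 862800 × 10⁻³ nN = 862.8
  6708 pN = 6708 × 10⁻³ nN = 6.708
  0.7628 uN = 0.7628 × 10³ nN = 762.8
Sum: 862.8 + 6.708 + 762.8 = 1632.308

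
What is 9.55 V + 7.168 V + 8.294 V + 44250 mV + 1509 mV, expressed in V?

70.771 V

In V:
  9.55 V → 9.55
  7.168 V → 7.168
  8.294 V → 8.294
  44250 mV = 44250 × 10^-3 V = 44.25
  1509 mV = 1509 × 10^-3 V = 1.509
Sum: 9.55 + 7.168 + 8.294 + 44.25 + 1.509 = 70.771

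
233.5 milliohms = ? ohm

milli = 1e-3, (no prefix) = 1e0; factor is 1e-3.
233.5 × 1e-3 = 0.2335

0.2335 ohms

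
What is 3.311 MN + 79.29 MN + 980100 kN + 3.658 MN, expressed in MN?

In MN:
  3.311 MN → 3.311
  79.29 MN → 79.29
  980100 kN = 980100 × 10^-3 MN = 980.1
  3.658 MN → 3.658
Sum: 3.311 + 79.29 + 980.1 + 3.658 = 1066.359

1066.359 MN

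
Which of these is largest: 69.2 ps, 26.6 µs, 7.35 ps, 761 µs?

69.2 ps = 0.0000000000692 s
26.6 µs = 0.0000266 s
7.35 ps = 0.00000000000735 s
761 µs = 0.000761 s

761 µs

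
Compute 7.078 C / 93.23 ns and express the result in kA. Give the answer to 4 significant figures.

(7.078) / (93.23 × 10⁻⁹) = 0.0759198 × 10⁹ A

75920 kA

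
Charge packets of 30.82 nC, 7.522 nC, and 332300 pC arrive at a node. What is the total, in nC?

370.642 nC

In nC:
  30.82 nC → 30.82
  7.522 nC → 7.522
  332300 pC = 332300e-3 nC = 332.3
Sum: 30.82 + 7.522 + 332.3 = 370.642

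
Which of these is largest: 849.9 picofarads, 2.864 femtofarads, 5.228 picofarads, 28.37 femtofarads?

849.9 picofarads = 0.0000000008499 farads
2.864 femtofarads = 0.000000000000002864 farads
5.228 picofarads = 0.000000000005228 farads
28.37 femtofarads = 0.00000000000002837 farads

849.9 picofarads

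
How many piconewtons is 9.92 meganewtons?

mega = 10^6, pico = 10^-12; factor is 10^18.
9.92 × 10^18 = 9920000000000000000

9920000000000000000 piconewtons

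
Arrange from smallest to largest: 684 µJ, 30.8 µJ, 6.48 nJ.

6.48 nJ < 30.8 µJ < 684 µJ

684 µJ = 0.000684 J
30.8 µJ = 0.0000308 J
6.48 nJ = 0.00000000648 J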